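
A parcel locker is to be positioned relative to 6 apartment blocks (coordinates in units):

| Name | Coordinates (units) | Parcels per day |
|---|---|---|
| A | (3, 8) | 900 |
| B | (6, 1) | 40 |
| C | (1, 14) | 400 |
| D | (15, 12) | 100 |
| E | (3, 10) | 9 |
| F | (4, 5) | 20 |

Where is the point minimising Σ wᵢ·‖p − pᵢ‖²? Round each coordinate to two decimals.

(3.37, 9.69)

The minimiser of Σwᵢ‖p−pᵢ‖² is the weighted centroid p* = (Σwᵢpᵢ)/(Σwᵢ).
Σwᵢ = 1469.
Σwᵢxᵢ = 900·3 + 40·6 + 400·1 + 100·15 + 9·3 + 20·4 = 4947.
Σwᵢyᵢ = 900·8 + 40·1 + 400·14 + 100·12 + 9·10 + 20·5 = 14230.
x* = 4947/1469 = 3.37, y* = 14230/1469 = 9.69.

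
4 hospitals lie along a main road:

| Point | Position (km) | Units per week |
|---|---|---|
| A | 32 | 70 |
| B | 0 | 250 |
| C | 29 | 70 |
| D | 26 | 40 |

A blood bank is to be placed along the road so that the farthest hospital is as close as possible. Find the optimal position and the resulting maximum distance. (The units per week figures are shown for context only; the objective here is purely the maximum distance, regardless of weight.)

location 16, max distance 16

The 1-center on a line is the midpoint of the two extreme points: leftmost at 0, rightmost at 32.
Optimal location = (0 + 32)/2 = 16; maximum distance = (32 − 0)/2 = 16.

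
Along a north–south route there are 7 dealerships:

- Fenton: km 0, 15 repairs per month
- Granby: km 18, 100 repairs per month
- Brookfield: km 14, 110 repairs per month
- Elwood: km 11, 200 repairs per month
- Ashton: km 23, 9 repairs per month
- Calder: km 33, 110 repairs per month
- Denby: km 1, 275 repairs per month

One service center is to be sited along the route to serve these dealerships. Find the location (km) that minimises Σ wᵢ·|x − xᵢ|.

For a sum of weighted absolute distances on a line, the optimum is the weighted median (not the mean). Total weight W = 819; half-weight = 409.5.
Sort by position and accumulate weight:
  km 0 (Fenton, w=15) → cum 15
  km 1 (Denby, w=275) → cum 290
  km 11 (Elwood, w=200) → cum 490  ≥ 409.5 → median here
  km 14 (Brookfield, w=110) → cum 600
  km 18 (Granby, w=100) → cum 700
  km 23 (Ashton, w=9) → cum 709
  km 33 (Calder, w=110) → cum 819
Optimal location: km 11.

x = 11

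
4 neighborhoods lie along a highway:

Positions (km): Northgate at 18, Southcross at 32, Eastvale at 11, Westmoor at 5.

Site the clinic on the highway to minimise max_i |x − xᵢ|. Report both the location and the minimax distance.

The 1-center on a line is the midpoint of the two extreme points: leftmost at 5, rightmost at 32.
Optimal location = (5 + 32)/2 = 18.5; maximum distance = (32 − 5)/2 = 13.5.

location 18.5, max distance 13.5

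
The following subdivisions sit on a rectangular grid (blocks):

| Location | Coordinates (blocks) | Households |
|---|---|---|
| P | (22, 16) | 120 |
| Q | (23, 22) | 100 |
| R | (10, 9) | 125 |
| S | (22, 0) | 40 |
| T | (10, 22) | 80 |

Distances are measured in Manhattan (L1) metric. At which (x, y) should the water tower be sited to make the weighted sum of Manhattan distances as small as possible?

Manhattan distance separates: Σwᵢ(|x−xᵢ|+|y−yᵢ|) = Σwᵢ|x−xᵢ| + Σwᵢ|y−yᵢ|, so x and y are optimised independently as 1-D weighted medians.
Total weight W = 465; half = 232.5.
x-coordinate, sorted with cumulative weight:
  x=10 (R, w=125) cum 125
  x=10 (T, w=80) cum 205
  x=22 (P, w=120) cum 325  ← median
  x=22 (S, w=40) cum 365
  x=23 (Q, w=100) cum 465
⇒ x* = 22
y-coordinate, sorted with cumulative weight:
  y=0 (S, w=40) cum 40
  y=9 (R, w=125) cum 165
  y=16 (P, w=120) cum 285  ← median
  y=22 (Q, w=100) cum 385
  y=22 (T, w=80) cum 465
⇒ y* = 16

(22, 16)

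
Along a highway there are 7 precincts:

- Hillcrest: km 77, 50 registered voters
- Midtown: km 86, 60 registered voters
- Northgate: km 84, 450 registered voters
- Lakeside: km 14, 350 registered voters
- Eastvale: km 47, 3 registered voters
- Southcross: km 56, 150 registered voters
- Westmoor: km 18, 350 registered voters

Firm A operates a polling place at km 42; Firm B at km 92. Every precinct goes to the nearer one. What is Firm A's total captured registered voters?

The indifferent point is the midpoint (42+92)/2 = 67; precincts left of it (closer to Firm A at 42) go to Firm A, those right go to Firm B.
  Lakeside at 14 (w=350) → Firm A
  Westmoor at 18 (w=350) → Firm A
  Eastvale at 47 (w=3) → Firm A
  Southcross at 56 (w=150) → Firm A
  Hillcrest at 77 (w=50) → Firm B
  Northgate at 84 (w=450) → Firm B
  Midtown at 86 (w=60) → Firm B
Firm A captures 853; Firm B captures 560.

853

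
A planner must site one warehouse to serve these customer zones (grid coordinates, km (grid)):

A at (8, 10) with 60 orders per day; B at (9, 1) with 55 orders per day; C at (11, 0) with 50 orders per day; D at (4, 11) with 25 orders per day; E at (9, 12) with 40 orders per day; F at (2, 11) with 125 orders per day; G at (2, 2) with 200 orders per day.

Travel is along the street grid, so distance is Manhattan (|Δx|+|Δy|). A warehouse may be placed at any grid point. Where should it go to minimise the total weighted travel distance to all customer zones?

Manhattan distance separates: Σwᵢ(|x−xᵢ|+|y−yᵢ|) = Σwᵢ|x−xᵢ| + Σwᵢ|y−yᵢ|, so x and y are optimised independently as 1-D weighted medians.
Total weight W = 555; half = 277.5.
x-coordinate, sorted with cumulative weight:
  x=2 (F, w=125) cum 125
  x=2 (G, w=200) cum 325  ← median
  x=4 (D, w=25) cum 350
  x=8 (A, w=60) cum 410
  x=9 (B, w=55) cum 465
  x=9 (E, w=40) cum 505
  x=11 (C, w=50) cum 555
⇒ x* = 2
y-coordinate, sorted with cumulative weight:
  y=0 (C, w=50) cum 50
  y=1 (B, w=55) cum 105
  y=2 (G, w=200) cum 305  ← median
  y=10 (A, w=60) cum 365
  y=11 (D, w=25) cum 390
  y=11 (F, w=125) cum 515
  y=12 (E, w=40) cum 555
⇒ y* = 2

(2, 2)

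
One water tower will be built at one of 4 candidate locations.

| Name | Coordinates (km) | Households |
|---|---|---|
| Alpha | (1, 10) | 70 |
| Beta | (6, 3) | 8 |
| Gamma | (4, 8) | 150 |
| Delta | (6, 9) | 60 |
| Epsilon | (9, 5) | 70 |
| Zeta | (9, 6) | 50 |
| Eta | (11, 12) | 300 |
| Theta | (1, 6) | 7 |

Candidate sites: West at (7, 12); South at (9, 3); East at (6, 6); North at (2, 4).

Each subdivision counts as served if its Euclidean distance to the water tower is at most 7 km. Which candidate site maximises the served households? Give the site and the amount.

Coverage radius r = 7 km; a point is covered iff (Δx)²+(Δy)² ≤ 7² = 49.
  West (7, 12): covers {Alpha, Gamma, Delta, Zeta, Eta} → 630
  South (9, 3): covers {Beta, Delta, Epsilon, Zeta} → 188
  East (6, 6): covers {Alpha, Beta, Gamma, Delta, Epsilon, Zeta, Theta} → 415
  North (2, 4): covers {Alpha, Beta, Gamma, Delta, Theta} → 295
Maximum coverage at West: 630 households.

West, covering 630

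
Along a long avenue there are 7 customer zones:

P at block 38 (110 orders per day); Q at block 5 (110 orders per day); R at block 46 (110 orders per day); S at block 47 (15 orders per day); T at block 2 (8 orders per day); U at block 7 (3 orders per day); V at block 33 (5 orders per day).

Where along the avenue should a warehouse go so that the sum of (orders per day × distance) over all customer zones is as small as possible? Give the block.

x = 38

For a sum of weighted absolute distances on a line, the optimum is the weighted median (not the mean). Total weight W = 361; half-weight = 180.5.
Sort by position and accumulate weight:
  block 2 (T, w=8) → cum 8
  block 5 (Q, w=110) → cum 118
  block 7 (U, w=3) → cum 121
  block 33 (V, w=5) → cum 126
  block 38 (P, w=110) → cum 236  ≥ 180.5 → median here
  block 46 (R, w=110) → cum 346
  block 47 (S, w=15) → cum 361
Optimal location: block 38.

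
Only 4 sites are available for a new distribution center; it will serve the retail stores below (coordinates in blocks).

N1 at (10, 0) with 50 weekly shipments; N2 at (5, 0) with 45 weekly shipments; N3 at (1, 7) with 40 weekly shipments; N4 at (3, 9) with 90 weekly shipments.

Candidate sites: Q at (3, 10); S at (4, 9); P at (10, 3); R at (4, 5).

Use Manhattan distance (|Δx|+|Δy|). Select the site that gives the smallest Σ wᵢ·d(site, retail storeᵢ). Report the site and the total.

R, total 1470 blocks

Total weighted distance at each candidate:
  Q (3, 10): total = 1680
  S (4, 9): total = 1490
  P (10, 3): total = 2200
  R (4, 5): total = 1470
Minimum is at R with total 1470 blocks.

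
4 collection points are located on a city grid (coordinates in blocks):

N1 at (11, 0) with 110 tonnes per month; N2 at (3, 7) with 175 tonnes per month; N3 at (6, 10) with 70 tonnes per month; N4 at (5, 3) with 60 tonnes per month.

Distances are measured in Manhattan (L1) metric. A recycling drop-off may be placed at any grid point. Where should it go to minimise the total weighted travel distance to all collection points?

Manhattan distance separates: Σwᵢ(|x−xᵢ|+|y−yᵢ|) = Σwᵢ|x−xᵢ| + Σwᵢ|y−yᵢ|, so x and y are optimised independently as 1-D weighted medians.
Total weight W = 415; half = 207.5.
x-coordinate, sorted with cumulative weight:
  x=3 (N2, w=175) cum 175
  x=5 (N4, w=60) cum 235  ← median
  x=6 (N3, w=70) cum 305
  x=11 (N1, w=110) cum 415
⇒ x* = 5
y-coordinate, sorted with cumulative weight:
  y=0 (N1, w=110) cum 110
  y=3 (N4, w=60) cum 170
  y=7 (N2, w=175) cum 345  ← median
  y=10 (N3, w=70) cum 415
⇒ y* = 7

(5, 7)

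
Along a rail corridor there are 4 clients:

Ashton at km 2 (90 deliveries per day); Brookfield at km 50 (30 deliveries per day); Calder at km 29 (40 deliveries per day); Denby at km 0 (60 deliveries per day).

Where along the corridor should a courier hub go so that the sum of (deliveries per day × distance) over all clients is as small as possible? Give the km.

For a sum of weighted absolute distances on a line, the optimum is the weighted median (not the mean). Total weight W = 220; half-weight = 110.
Sort by position and accumulate weight:
  km 0 (Denby, w=60) → cum 60
  km 2 (Ashton, w=90) → cum 150  ≥ 110 → median here
  km 29 (Calder, w=40) → cum 190
  km 50 (Brookfield, w=30) → cum 220
Optimal location: km 2.

x = 2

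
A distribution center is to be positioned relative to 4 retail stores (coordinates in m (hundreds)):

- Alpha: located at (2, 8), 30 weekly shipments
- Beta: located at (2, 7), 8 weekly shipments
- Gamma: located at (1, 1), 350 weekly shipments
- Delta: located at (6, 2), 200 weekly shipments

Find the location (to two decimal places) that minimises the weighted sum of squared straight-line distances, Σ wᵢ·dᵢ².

(2.77, 1.78)

The minimiser of Σwᵢ‖p−pᵢ‖² is the weighted centroid p* = (Σwᵢpᵢ)/(Σwᵢ).
Σwᵢ = 588.
Σwᵢxᵢ = 30·2 + 8·2 + 350·1 + 200·6 = 1626.
Σwᵢyᵢ = 30·8 + 8·7 + 350·1 + 200·2 = 1046.
x* = 1626/588 = 2.77, y* = 1046/588 = 1.78.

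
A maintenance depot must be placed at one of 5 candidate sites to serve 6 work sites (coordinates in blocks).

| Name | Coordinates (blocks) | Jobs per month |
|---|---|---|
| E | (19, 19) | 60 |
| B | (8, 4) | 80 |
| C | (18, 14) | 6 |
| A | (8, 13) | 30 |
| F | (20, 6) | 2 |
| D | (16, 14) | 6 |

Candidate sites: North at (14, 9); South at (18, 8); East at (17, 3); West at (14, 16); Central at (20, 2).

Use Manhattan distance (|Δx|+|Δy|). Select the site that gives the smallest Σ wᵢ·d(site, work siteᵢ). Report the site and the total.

North, total 2194 blocks

Total weighted distance at each candidate:
  North (14, 9): total = 2194
  South (18, 8): total = 2382
  East (17, 3): total = 2606
  West (14, 16): total = 2282
  Central (20, 2): total = 3078
Minimum is at North with total 2194 blocks.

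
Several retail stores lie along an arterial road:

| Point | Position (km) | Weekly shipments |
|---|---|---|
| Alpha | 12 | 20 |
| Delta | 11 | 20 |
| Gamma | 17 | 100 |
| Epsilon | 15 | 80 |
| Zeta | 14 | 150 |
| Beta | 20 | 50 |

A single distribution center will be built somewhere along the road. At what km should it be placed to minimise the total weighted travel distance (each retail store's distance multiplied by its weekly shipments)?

x = 15

For a sum of weighted absolute distances on a line, the optimum is the weighted median (not the mean). Total weight W = 420; half-weight = 210.
Sort by position and accumulate weight:
  km 11 (Delta, w=20) → cum 20
  km 12 (Alpha, w=20) → cum 40
  km 14 (Zeta, w=150) → cum 190
  km 15 (Epsilon, w=80) → cum 270  ≥ 210 → median here
  km 17 (Gamma, w=100) → cum 370
  km 20 (Beta, w=50) → cum 420
Optimal location: km 15.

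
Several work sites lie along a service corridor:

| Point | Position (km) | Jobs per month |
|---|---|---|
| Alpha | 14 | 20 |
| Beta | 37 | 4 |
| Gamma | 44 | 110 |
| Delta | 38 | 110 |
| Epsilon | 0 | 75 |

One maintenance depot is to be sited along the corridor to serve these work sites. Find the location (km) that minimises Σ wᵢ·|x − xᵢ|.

For a sum of weighted absolute distances on a line, the optimum is the weighted median (not the mean). Total weight W = 319; half-weight = 159.5.
Sort by position and accumulate weight:
  km 0 (Epsilon, w=75) → cum 75
  km 14 (Alpha, w=20) → cum 95
  km 37 (Beta, w=4) → cum 99
  km 38 (Delta, w=110) → cum 209  ≥ 159.5 → median here
  km 44 (Gamma, w=110) → cum 319
Optimal location: km 38.

x = 38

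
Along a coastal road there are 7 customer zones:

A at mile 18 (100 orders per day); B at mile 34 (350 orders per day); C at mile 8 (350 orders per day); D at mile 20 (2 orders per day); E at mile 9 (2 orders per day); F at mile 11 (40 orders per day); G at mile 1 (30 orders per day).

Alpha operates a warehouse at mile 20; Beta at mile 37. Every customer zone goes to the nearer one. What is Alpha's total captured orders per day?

524

The indifferent point is the midpoint (20+37)/2 = 28.5; customer zones left of it (closer to Alpha at 20) go to Alpha, those right go to Beta.
  G at 1 (w=30) → Alpha
  C at 8 (w=350) → Alpha
  E at 9 (w=2) → Alpha
  F at 11 (w=40) → Alpha
  A at 18 (w=100) → Alpha
  D at 20 (w=2) → Alpha
  B at 34 (w=350) → Beta
Alpha captures 524; Beta captures 350.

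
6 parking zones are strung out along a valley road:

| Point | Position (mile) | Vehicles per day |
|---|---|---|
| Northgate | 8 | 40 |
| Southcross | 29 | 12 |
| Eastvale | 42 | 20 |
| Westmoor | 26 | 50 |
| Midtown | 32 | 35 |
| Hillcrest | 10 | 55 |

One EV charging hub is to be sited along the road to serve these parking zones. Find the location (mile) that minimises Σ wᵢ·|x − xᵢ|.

For a sum of weighted absolute distances on a line, the optimum is the weighted median (not the mean). Total weight W = 212; half-weight = 106.
Sort by position and accumulate weight:
  mile 8 (Northgate, w=40) → cum 40
  mile 10 (Hillcrest, w=55) → cum 95
  mile 26 (Westmoor, w=50) → cum 145  ≥ 106 → median here
  mile 29 (Southcross, w=12) → cum 157
  mile 32 (Midtown, w=35) → cum 192
  mile 42 (Eastvale, w=20) → cum 212
Optimal location: mile 26.

x = 26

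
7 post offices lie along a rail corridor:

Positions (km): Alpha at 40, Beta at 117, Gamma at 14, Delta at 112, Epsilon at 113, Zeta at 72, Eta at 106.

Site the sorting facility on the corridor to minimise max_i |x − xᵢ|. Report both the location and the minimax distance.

location 65.5, max distance 51.5

The 1-center on a line is the midpoint of the two extreme points: leftmost at 14, rightmost at 117.
Optimal location = (14 + 117)/2 = 65.5; maximum distance = (117 − 14)/2 = 51.5.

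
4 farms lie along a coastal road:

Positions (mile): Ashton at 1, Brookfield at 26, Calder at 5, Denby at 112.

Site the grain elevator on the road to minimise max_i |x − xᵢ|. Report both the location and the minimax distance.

location 56.5, max distance 55.5

The 1-center on a line is the midpoint of the two extreme points: leftmost at 1, rightmost at 112.
Optimal location = (1 + 112)/2 = 56.5; maximum distance = (112 − 1)/2 = 55.5.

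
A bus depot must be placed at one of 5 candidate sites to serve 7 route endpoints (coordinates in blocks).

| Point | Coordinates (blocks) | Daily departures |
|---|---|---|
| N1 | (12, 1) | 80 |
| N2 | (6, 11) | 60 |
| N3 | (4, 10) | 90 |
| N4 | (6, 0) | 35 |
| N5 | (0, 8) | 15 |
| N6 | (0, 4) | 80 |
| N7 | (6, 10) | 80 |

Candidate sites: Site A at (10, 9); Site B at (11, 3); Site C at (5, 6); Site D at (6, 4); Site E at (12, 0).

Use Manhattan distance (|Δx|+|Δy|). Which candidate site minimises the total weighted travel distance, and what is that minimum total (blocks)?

Site C, total 3080 blocks

Total weighted distance at each candidate:
  Site A (10, 9): total = 4010
  Site B (11, 3): total = 4720
  Site C (5, 6): total = 3080
  Site D (6, 4): total = 3110
  Site E (12, 0): total = 5790
Minimum is at Site C with total 3080 blocks.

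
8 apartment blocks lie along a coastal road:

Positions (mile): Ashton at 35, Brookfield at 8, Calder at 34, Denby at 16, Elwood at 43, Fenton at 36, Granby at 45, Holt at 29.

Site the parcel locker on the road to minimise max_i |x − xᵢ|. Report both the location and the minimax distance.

location 26.5, max distance 18.5

The 1-center on a line is the midpoint of the two extreme points: leftmost at 8, rightmost at 45.
Optimal location = (8 + 45)/2 = 26.5; maximum distance = (45 − 8)/2 = 18.5.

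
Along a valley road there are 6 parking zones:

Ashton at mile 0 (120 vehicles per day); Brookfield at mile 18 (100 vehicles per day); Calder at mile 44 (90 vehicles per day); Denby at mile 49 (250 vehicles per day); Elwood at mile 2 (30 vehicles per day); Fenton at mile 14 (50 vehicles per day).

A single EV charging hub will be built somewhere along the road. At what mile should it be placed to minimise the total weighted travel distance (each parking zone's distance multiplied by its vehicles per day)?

x = 44

For a sum of weighted absolute distances on a line, the optimum is the weighted median (not the mean). Total weight W = 640; half-weight = 320.
Sort by position and accumulate weight:
  mile 0 (Ashton, w=120) → cum 120
  mile 2 (Elwood, w=30) → cum 150
  mile 14 (Fenton, w=50) → cum 200
  mile 18 (Brookfield, w=100) → cum 300
  mile 44 (Calder, w=90) → cum 390  ≥ 320 → median here
  mile 49 (Denby, w=250) → cum 640
Optimal location: mile 44.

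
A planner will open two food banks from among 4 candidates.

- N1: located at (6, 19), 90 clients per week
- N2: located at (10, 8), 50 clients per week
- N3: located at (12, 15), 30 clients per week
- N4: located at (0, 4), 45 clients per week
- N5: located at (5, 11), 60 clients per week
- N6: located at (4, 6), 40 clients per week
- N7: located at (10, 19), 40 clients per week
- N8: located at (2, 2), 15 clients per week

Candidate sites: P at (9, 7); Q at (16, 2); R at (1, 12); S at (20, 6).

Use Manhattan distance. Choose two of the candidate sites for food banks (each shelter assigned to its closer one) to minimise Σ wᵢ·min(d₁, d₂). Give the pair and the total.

Evaluate every pair (each demand assigned to the nearer of the two):
  {P, R}: total = 3140
  {P, Q}: total = 3740
  {P, S}: total = 3740
  {Q, R}: total = 3970
  {R, S}: total = 3970
  {Q, S}: total = 7320
Best pair: {P, R} with total 3140.

{P, R}, total 3140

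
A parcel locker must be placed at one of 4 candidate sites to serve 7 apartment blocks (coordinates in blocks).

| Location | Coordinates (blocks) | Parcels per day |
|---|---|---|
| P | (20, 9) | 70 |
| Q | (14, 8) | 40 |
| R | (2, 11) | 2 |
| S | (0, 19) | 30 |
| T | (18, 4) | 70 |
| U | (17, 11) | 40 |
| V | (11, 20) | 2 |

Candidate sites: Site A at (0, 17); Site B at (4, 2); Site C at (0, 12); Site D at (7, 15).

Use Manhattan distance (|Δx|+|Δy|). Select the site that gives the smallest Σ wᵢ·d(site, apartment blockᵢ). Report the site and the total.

Total weighted distance at each candidate:
  Site A (0, 17): total = 6074
  Site B (4, 2): total = 4952
  Site C (0, 12): total = 5124
  Site D (7, 15): total = 4356
Minimum is at Site D with total 4356 blocks.

Site D, total 4356 blocks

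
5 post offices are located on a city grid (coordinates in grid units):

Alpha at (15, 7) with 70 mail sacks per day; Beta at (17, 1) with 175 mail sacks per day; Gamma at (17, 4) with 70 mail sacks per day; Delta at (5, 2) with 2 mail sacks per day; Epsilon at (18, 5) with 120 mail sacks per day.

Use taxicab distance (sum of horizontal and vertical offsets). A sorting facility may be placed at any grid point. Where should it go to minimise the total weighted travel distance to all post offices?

Manhattan distance separates: Σwᵢ(|x−xᵢ|+|y−yᵢ|) = Σwᵢ|x−xᵢ| + Σwᵢ|y−yᵢ|, so x and y are optimised independently as 1-D weighted medians.
Total weight W = 437; half = 218.5.
x-coordinate, sorted with cumulative weight:
  x=5 (Delta, w=2) cum 2
  x=15 (Alpha, w=70) cum 72
  x=17 (Beta, w=175) cum 247  ← median
  x=17 (Gamma, w=70) cum 317
  x=18 (Epsilon, w=120) cum 437
⇒ x* = 17
y-coordinate, sorted with cumulative weight:
  y=1 (Beta, w=175) cum 175
  y=2 (Delta, w=2) cum 177
  y=4 (Gamma, w=70) cum 247  ← median
  y=5 (Epsilon, w=120) cum 367
  y=7 (Alpha, w=70) cum 437
⇒ y* = 4

(17, 4)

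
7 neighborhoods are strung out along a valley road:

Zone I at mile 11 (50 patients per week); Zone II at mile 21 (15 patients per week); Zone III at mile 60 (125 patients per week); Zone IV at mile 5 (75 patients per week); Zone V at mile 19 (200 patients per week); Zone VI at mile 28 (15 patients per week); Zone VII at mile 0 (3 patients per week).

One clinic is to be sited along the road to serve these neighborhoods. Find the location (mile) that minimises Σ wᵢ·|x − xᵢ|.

For a sum of weighted absolute distances on a line, the optimum is the weighted median (not the mean). Total weight W = 483; half-weight = 241.5.
Sort by position and accumulate weight:
  mile 0 (Zone VII, w=3) → cum 3
  mile 5 (Zone IV, w=75) → cum 78
  mile 11 (Zone I, w=50) → cum 128
  mile 19 (Zone V, w=200) → cum 328  ≥ 241.5 → median here
  mile 21 (Zone II, w=15) → cum 343
  mile 28 (Zone VI, w=15) → cum 358
  mile 60 (Zone III, w=125) → cum 483
Optimal location: mile 19.

x = 19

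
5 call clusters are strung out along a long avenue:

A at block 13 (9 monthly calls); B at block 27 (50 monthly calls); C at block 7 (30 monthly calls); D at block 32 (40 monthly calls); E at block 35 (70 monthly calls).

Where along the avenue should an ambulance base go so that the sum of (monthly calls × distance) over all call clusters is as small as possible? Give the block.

For a sum of weighted absolute distances on a line, the optimum is the weighted median (not the mean). Total weight W = 199; half-weight = 99.5.
Sort by position and accumulate weight:
  block 7 (C, w=30) → cum 30
  block 13 (A, w=9) → cum 39
  block 27 (B, w=50) → cum 89
  block 32 (D, w=40) → cum 129  ≥ 99.5 → median here
  block 35 (E, w=70) → cum 199
Optimal location: block 32.

x = 32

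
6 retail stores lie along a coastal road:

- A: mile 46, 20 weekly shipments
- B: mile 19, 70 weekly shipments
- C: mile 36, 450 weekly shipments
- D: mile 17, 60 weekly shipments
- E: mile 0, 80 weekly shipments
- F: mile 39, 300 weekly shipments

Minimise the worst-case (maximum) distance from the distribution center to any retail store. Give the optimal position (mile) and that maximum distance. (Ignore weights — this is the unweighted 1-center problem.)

location 23, max distance 23

The 1-center on a line is the midpoint of the two extreme points: leftmost at 0, rightmost at 46.
Optimal location = (0 + 46)/2 = 23; maximum distance = (46 − 0)/2 = 23.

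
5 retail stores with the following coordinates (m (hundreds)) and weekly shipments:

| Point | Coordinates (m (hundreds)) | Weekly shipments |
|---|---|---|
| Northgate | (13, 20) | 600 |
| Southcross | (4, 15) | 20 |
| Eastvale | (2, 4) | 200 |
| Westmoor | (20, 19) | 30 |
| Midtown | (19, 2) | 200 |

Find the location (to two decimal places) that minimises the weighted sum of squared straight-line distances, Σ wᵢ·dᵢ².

(12.08, 13.40)

The minimiser of Σwᵢ‖p−pᵢ‖² is the weighted centroid p* = (Σwᵢpᵢ)/(Σwᵢ).
Σwᵢ = 1050.
Σwᵢxᵢ = 600·13 + 20·4 + 200·2 + 30·20 + 200·19 = 12680.
Σwᵢyᵢ = 600·20 + 20·15 + 200·4 + 30·19 + 200·2 = 14070.
x* = 12680/1050 = 12.08, y* = 14070/1050 = 13.40.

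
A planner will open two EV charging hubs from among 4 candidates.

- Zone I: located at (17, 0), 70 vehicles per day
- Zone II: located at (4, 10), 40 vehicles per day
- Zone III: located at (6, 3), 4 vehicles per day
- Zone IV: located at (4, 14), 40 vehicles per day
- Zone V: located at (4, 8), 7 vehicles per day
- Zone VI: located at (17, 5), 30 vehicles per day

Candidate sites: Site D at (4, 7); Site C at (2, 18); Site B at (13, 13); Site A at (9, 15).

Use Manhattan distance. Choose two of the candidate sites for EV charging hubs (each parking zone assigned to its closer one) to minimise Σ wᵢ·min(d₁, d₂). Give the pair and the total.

Evaluate every pair (each demand assigned to the nearer of the two):
  {Site D, Site B}: total = 1981
  {Site D, Site C}: total = 2241
  {Site D, Site A}: total = 2241
  {Site B, Site A}: total = 2334
  {Site C, Site B}: total = 2342
  {Site C, Site A}: total = 2934
Best pair: {Site D, Site B} with total 1981.

{Site D, Site B}, total 1981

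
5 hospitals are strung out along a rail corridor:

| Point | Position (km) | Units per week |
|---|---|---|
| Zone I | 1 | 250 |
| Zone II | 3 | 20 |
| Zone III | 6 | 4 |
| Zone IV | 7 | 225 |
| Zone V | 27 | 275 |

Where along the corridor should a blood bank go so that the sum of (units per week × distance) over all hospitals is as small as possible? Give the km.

x = 7

For a sum of weighted absolute distances on a line, the optimum is the weighted median (not the mean). Total weight W = 774; half-weight = 387.
Sort by position and accumulate weight:
  km 1 (Zone I, w=250) → cum 250
  km 3 (Zone II, w=20) → cum 270
  km 6 (Zone III, w=4) → cum 274
  km 7 (Zone IV, w=225) → cum 499  ≥ 387 → median here
  km 27 (Zone V, w=275) → cum 774
Optimal location: km 7.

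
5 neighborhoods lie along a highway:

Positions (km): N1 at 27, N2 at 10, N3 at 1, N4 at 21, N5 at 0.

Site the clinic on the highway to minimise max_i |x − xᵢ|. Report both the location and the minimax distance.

location 13.5, max distance 13.5

The 1-center on a line is the midpoint of the two extreme points: leftmost at 0, rightmost at 27.
Optimal location = (0 + 27)/2 = 13.5; maximum distance = (27 − 0)/2 = 13.5.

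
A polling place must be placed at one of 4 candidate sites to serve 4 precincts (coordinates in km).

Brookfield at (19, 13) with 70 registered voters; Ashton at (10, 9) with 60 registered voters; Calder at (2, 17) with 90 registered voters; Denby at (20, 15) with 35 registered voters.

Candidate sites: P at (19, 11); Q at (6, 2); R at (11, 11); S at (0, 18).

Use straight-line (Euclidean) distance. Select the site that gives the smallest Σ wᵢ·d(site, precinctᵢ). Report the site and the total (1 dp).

R, total 2029.6 km

Total weighted distance at each candidate:
  P (19, 11): total = 2460.0
  Q (6, 2): total = 3741.6
  R (11, 11): total = 2029.6
  S (0, 18): total = 3091.6
Minimum is at R with total 2029.6 km.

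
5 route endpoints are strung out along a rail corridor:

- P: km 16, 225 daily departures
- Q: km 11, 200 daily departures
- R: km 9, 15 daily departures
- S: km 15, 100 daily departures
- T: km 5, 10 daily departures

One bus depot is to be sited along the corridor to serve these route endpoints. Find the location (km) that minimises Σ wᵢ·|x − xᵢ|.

For a sum of weighted absolute distances on a line, the optimum is the weighted median (not the mean). Total weight W = 550; half-weight = 275.
Sort by position and accumulate weight:
  km 5 (T, w=10) → cum 10
  km 9 (R, w=15) → cum 25
  km 11 (Q, w=200) → cum 225
  km 15 (S, w=100) → cum 325  ≥ 275 → median here
  km 16 (P, w=225) → cum 550
Optimal location: km 15.

x = 15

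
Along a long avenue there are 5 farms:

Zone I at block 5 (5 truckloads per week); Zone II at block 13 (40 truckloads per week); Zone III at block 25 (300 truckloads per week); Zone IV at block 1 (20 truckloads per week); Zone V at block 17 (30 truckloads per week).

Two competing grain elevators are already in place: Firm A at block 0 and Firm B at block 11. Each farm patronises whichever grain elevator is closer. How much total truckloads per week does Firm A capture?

The indifferent point is the midpoint (0+11)/2 = 5.5; farms left of it (closer to Firm A at 0) go to Firm A, those right go to Firm B.
  Zone IV at 1 (w=20) → Firm A
  Zone I at 5 (w=5) → Firm A
  Zone II at 13 (w=40) → Firm B
  Zone V at 17 (w=30) → Firm B
  Zone III at 25 (w=300) → Firm B
Firm A captures 25; Firm B captures 370.

25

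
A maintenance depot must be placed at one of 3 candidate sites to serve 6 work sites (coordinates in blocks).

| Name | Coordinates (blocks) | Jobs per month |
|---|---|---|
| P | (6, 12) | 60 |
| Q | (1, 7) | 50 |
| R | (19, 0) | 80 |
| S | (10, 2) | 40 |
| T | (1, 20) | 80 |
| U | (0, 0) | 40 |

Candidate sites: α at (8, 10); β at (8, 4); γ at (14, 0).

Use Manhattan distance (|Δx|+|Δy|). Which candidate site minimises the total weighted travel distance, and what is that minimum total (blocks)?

β, total 4780 blocks

Total weighted distance at each candidate:
  α (8, 10): total = 4900
  β (8, 4): total = 4780
  γ (14, 0): total = 6040
Minimum is at β with total 4780 blocks.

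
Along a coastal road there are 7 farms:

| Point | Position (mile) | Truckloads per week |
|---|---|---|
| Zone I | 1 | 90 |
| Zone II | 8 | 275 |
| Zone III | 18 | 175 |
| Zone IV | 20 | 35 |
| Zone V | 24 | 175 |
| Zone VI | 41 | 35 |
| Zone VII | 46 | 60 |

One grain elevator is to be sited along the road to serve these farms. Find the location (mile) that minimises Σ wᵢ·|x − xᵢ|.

x = 18

For a sum of weighted absolute distances on a line, the optimum is the weighted median (not the mean). Total weight W = 845; half-weight = 422.5.
Sort by position and accumulate weight:
  mile 1 (Zone I, w=90) → cum 90
  mile 8 (Zone II, w=275) → cum 365
  mile 18 (Zone III, w=175) → cum 540  ≥ 422.5 → median here
  mile 20 (Zone IV, w=35) → cum 575
  mile 24 (Zone V, w=175) → cum 750
  mile 41 (Zone VI, w=35) → cum 785
  mile 46 (Zone VII, w=60) → cum 845
Optimal location: mile 18.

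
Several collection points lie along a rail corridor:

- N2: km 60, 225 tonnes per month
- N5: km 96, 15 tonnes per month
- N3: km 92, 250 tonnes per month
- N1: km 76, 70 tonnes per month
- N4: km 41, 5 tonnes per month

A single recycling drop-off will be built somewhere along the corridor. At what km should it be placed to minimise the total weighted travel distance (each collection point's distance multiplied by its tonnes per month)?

For a sum of weighted absolute distances on a line, the optimum is the weighted median (not the mean). Total weight W = 565; half-weight = 282.5.
Sort by position and accumulate weight:
  km 41 (N4, w=5) → cum 5
  km 60 (N2, w=225) → cum 230
  km 76 (N1, w=70) → cum 300  ≥ 282.5 → median here
  km 92 (N3, w=250) → cum 550
  km 96 (N5, w=15) → cum 565
Optimal location: km 76.

x = 76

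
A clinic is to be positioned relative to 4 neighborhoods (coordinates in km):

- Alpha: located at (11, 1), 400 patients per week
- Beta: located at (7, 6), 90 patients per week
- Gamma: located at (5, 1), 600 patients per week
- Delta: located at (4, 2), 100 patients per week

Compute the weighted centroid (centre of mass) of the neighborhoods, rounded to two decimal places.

(7.08, 1.46)

The minimiser of Σwᵢ‖p−pᵢ‖² is the weighted centroid p* = (Σwᵢpᵢ)/(Σwᵢ).
Σwᵢ = 1190.
Σwᵢxᵢ = 400·11 + 90·7 + 600·5 + 100·4 = 8430.
Σwᵢyᵢ = 400·1 + 90·6 + 600·1 + 100·2 = 1740.
x* = 8430/1190 = 7.08, y* = 1740/1190 = 1.46.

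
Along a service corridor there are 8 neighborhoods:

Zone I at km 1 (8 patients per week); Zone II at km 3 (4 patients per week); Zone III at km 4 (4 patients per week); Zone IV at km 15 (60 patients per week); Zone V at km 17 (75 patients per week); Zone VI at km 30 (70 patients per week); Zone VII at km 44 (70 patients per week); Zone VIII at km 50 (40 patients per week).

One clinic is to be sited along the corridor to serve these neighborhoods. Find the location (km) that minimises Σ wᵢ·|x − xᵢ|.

x = 30

For a sum of weighted absolute distances on a line, the optimum is the weighted median (not the mean). Total weight W = 331; half-weight = 165.5.
Sort by position and accumulate weight:
  km 1 (Zone I, w=8) → cum 8
  km 3 (Zone II, w=4) → cum 12
  km 4 (Zone III, w=4) → cum 16
  km 15 (Zone IV, w=60) → cum 76
  km 17 (Zone V, w=75) → cum 151
  km 30 (Zone VI, w=70) → cum 221  ≥ 165.5 → median here
  km 44 (Zone VII, w=70) → cum 291
  km 50 (Zone VIII, w=40) → cum 331
Optimal location: km 30.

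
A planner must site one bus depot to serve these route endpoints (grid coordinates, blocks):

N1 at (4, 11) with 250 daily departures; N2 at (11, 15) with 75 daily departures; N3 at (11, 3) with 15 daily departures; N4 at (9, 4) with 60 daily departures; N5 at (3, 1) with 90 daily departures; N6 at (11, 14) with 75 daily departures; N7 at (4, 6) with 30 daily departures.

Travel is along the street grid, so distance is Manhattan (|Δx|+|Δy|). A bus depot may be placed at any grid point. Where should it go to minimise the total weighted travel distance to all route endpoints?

(4, 11)

Manhattan distance separates: Σwᵢ(|x−xᵢ|+|y−yᵢ|) = Σwᵢ|x−xᵢ| + Σwᵢ|y−yᵢ|, so x and y are optimised independently as 1-D weighted medians.
Total weight W = 595; half = 297.5.
x-coordinate, sorted with cumulative weight:
  x=3 (N5, w=90) cum 90
  x=4 (N1, w=250) cum 340  ← median
  x=4 (N7, w=30) cum 370
  x=9 (N4, w=60) cum 430
  x=11 (N2, w=75) cum 505
  x=11 (N3, w=15) cum 520
  x=11 (N6, w=75) cum 595
⇒ x* = 4
y-coordinate, sorted with cumulative weight:
  y=1 (N5, w=90) cum 90
  y=3 (N3, w=15) cum 105
  y=4 (N4, w=60) cum 165
  y=6 (N7, w=30) cum 195
  y=11 (N1, w=250) cum 445  ← median
  y=14 (N6, w=75) cum 520
  y=15 (N2, w=75) cum 595
⇒ y* = 11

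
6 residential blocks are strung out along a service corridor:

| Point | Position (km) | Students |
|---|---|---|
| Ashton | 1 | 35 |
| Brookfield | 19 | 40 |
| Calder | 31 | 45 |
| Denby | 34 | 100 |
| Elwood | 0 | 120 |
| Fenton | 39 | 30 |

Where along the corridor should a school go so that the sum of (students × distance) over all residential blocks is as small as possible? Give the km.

x = 19

For a sum of weighted absolute distances on a line, the optimum is the weighted median (not the mean). Total weight W = 370; half-weight = 185.
Sort by position and accumulate weight:
  km 0 (Elwood, w=120) → cum 120
  km 1 (Ashton, w=35) → cum 155
  km 19 (Brookfield, w=40) → cum 195  ≥ 185 → median here
  km 31 (Calder, w=45) → cum 240
  km 34 (Denby, w=100) → cum 340
  km 39 (Fenton, w=30) → cum 370
Optimal location: km 19.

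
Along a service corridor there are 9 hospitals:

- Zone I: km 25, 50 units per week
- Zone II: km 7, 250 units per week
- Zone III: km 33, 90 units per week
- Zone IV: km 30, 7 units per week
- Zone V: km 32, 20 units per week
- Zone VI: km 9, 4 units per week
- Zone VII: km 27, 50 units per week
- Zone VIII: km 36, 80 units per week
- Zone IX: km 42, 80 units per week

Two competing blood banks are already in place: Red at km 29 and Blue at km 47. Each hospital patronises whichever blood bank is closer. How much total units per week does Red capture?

551

The indifferent point is the midpoint (29+47)/2 = 38; hospitals left of it (closer to Red at 29) go to Red, those right go to Blue.
  Zone II at 7 (w=250) → Red
  Zone VI at 9 (w=4) → Red
  Zone I at 25 (w=50) → Red
  Zone VII at 27 (w=50) → Red
  Zone IV at 30 (w=7) → Red
  Zone V at 32 (w=20) → Red
  Zone III at 33 (w=90) → Red
  Zone VIII at 36 (w=80) → Red
  Zone IX at 42 (w=80) → Blue
Red captures 551; Blue captures 80.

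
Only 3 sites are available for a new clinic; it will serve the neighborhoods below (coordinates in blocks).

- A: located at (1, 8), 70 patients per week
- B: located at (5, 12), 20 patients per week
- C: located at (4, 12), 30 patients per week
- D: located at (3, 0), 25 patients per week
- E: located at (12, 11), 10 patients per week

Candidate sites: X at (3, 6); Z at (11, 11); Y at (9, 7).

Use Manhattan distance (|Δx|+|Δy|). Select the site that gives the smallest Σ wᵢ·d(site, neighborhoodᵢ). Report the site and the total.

Total weighted distance at each candidate:
  X (3, 6): total = 940
  Z (11, 11): total = 1775
  Y (9, 7): total = 1505
Minimum is at X with total 940 blocks.

X, total 940 blocks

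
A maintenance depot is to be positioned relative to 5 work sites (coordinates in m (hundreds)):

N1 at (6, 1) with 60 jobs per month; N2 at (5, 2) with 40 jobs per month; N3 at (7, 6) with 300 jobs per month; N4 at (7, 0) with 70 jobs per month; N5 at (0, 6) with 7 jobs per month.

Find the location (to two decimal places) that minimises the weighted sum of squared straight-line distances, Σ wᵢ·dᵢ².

The minimiser of Σwᵢ‖p−pᵢ‖² is the weighted centroid p* = (Σwᵢpᵢ)/(Σwᵢ).
Σwᵢ = 477.
Σwᵢxᵢ = 60·6 + 40·5 + 300·7 + 70·7 + 7·0 = 3150.
Σwᵢyᵢ = 60·1 + 40·2 + 300·6 + 70·0 + 7·6 = 1982.
x* = 3150/477 = 6.60, y* = 1982/477 = 4.16.

(6.60, 4.16)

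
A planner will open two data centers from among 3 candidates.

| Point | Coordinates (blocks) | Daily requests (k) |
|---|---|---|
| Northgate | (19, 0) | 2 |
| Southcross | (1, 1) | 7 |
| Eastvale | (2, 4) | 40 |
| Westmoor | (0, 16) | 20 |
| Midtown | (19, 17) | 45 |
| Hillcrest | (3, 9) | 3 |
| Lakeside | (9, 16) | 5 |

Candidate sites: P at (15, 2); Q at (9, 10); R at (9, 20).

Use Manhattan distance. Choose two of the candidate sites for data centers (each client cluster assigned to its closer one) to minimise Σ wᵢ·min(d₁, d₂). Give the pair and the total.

Evaluate every pair (each demand assigned to the nearer of the two):
  {Q, R}: total = 1565
  {P, R}: total = 1633
  {P, Q}: total = 1753
Best pair: {Q, R} with total 1565.

{Q, R}, total 1565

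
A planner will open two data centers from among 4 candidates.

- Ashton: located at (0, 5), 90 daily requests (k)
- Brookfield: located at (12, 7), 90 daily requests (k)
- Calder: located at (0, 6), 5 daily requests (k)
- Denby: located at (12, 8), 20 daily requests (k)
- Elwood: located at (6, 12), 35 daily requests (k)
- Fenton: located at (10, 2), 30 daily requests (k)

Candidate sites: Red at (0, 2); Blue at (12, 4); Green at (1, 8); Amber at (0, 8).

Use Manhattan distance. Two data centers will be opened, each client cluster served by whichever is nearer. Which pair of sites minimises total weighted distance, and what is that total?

{Blue, Amber}, total 1100

Evaluate every pair (each demand assigned to the nearer of the two):
  {Blue, Amber}: total = 1100
  {Blue, Green}: total = 1160
  {Red, Blue}: total = 1250
  {Red, Green}: total = 2200
  {Red, Amber}: total = 2340
  {Green, Amber}: total = 2345
Best pair: {Blue, Amber} with total 1100.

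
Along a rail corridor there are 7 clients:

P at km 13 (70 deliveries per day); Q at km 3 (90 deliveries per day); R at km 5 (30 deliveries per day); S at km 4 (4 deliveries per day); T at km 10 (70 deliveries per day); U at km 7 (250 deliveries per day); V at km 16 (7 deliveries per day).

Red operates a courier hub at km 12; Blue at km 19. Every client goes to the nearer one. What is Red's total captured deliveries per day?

514

The indifferent point is the midpoint (12+19)/2 = 15.5; clients left of it (closer to Red at 12) go to Red, those right go to Blue.
  Q at 3 (w=90) → Red
  S at 4 (w=4) → Red
  R at 5 (w=30) → Red
  U at 7 (w=250) → Red
  T at 10 (w=70) → Red
  P at 13 (w=70) → Red
  V at 16 (w=7) → Blue
Red captures 514; Blue captures 7.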